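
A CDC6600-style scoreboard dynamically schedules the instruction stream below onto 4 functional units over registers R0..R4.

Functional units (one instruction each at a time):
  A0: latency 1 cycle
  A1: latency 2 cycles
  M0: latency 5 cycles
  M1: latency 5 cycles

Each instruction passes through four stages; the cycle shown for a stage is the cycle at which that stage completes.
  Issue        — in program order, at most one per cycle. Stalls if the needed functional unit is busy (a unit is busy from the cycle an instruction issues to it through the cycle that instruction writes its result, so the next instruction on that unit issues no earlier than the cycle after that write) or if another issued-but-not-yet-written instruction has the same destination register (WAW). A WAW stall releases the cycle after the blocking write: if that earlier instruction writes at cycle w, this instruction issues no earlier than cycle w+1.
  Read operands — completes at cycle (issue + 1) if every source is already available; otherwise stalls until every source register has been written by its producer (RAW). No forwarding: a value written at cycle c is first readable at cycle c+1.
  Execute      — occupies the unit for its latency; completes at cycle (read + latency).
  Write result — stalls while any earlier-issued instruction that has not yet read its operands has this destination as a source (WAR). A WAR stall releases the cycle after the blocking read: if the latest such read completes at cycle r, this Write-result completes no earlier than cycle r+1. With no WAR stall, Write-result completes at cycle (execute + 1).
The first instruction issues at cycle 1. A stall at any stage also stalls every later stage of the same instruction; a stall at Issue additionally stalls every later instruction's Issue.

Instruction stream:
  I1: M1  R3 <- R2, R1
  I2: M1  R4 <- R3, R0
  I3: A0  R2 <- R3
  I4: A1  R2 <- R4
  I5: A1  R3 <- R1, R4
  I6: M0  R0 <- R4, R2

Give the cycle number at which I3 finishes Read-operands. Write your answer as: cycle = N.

t=1  I1 dispatched to M1
t=2  I1 operands ready
t=7  I1 complete
t=8  R3←I1
t=9  I2 dispatched to M1
t=10  I2 operands ready, I3 dispatched to A0
t=11  I3 operands ready
t=12  I3 complete
t=13  R2←I3
t=14  I4 dispatched to A1
t=15  I2 complete
t=16  R4←I2
t=17  I4 operands ready
t=19  I4 complete
t=20  R2←I4
t=21  I5 dispatched to A1
t=22  I5 operands ready, I6 dispatched to M0
t=23  I6 operands ready
t=24  I5 complete
t=25  R3←I5
t=28  I6 complete
t=29  R0←I6

cycle = 11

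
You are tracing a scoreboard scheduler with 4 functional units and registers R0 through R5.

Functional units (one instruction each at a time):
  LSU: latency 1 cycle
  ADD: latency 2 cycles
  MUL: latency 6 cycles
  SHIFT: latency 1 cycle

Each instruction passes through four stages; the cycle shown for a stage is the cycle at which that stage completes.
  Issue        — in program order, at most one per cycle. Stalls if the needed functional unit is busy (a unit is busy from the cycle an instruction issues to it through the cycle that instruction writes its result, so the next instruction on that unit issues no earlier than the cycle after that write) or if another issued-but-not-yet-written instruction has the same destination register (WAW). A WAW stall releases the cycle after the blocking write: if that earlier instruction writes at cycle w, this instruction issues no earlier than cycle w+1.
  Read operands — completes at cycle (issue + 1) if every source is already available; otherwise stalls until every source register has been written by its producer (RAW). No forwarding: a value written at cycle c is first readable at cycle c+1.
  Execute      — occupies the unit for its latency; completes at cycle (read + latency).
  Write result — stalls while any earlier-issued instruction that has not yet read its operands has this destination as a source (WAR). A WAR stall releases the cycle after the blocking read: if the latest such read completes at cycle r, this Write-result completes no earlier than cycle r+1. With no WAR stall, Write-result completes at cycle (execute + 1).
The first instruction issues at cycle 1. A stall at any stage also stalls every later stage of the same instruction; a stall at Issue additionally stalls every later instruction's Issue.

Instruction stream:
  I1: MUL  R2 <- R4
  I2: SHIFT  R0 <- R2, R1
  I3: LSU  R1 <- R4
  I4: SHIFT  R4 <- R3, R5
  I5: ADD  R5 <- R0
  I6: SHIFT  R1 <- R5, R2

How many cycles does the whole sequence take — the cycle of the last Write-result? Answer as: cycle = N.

cycle = 21

I1  is:1  ro:2  ex:8  wr:9
I2  is:2  ro:10  ex:11  wr:12  — RAW R2: wait I1 write@9
I3  is:3  ro:4  ex:5  wr:11  — WAR R1: wait I2 read@10
I4  is:13  ro:14  ex:15  wr:16  — struct: SHIFT busy until I2 writes@12
I5  is:14  ro:15  ex:17  wr:18
I6  is:17  ro:19  ex:20  wr:21  — struct: SHIFT busy until I4 writes@16, RAW R5: wait I5 write@18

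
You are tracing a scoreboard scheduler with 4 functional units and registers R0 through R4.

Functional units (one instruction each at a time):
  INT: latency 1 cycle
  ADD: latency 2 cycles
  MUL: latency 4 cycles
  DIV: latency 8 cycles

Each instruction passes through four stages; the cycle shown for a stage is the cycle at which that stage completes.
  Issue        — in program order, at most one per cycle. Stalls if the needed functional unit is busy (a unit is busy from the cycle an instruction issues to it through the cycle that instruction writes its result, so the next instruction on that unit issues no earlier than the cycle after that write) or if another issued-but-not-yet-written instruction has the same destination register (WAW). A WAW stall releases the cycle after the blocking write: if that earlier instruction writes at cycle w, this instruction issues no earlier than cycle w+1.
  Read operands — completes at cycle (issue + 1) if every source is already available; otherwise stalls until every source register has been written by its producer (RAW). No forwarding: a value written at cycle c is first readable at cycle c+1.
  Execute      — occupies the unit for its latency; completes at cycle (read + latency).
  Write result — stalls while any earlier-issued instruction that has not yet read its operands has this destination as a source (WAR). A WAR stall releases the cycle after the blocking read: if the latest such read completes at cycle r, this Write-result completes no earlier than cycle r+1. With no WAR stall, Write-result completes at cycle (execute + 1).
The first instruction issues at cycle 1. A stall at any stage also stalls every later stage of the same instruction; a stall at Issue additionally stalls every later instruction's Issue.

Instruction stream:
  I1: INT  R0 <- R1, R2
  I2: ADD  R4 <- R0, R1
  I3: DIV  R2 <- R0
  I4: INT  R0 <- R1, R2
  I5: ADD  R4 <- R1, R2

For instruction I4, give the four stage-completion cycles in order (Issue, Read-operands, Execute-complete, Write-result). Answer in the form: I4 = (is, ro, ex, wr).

I1 -> (1, 2, 3, 4)
I2 -> (2, 5, 7, 8)  // RAW R0: wait I1 write@4
I3 -> (3, 5, 13, 14)  // RAW R0: wait I1 write@4
I4 -> (5, 15, 16, 17)  // struct: INT busy until I1 writes@4, RAW R2: wait I3 write@14
I5 -> (9, 15, 17, 18)  // struct: ADD busy until I2 writes@8, RAW R2: wait I3 write@14

I4 = (5, 15, 16, 17)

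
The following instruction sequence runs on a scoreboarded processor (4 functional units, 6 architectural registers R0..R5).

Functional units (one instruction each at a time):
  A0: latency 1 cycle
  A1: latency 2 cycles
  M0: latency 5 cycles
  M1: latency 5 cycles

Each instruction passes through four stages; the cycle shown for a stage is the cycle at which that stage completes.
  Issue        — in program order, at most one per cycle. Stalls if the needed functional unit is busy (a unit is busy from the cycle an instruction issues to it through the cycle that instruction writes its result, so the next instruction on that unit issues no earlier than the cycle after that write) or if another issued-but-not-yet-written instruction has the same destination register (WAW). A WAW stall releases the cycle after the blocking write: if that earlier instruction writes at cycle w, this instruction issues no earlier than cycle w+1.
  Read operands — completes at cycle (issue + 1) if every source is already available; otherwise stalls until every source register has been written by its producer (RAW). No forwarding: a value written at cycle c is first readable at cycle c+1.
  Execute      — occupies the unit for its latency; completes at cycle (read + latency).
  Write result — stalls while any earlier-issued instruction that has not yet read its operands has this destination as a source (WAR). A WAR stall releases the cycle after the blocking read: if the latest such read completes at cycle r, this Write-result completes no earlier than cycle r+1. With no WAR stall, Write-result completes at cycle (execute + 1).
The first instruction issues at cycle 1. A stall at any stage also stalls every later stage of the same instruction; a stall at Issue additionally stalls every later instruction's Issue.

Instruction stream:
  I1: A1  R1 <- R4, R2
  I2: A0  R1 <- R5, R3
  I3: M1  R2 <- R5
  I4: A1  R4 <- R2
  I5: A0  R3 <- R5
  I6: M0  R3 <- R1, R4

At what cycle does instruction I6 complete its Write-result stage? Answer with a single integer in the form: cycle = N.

I1 -> (1, 2, 4, 5)
I2 -> (6, 7, 8, 9)  // WAW R1: wait I1 write@5
I3 -> (7, 8, 13, 14)
I4 -> (8, 15, 17, 18)  // RAW R2: wait I3 write@14
I5 -> (10, 11, 12, 13)  // struct: A0 busy until I2 writes@9
I6 -> (14, 19, 24, 25)  // WAW R3: wait I5 write@13, RAW R4: wait I4 write@18

cycle = 25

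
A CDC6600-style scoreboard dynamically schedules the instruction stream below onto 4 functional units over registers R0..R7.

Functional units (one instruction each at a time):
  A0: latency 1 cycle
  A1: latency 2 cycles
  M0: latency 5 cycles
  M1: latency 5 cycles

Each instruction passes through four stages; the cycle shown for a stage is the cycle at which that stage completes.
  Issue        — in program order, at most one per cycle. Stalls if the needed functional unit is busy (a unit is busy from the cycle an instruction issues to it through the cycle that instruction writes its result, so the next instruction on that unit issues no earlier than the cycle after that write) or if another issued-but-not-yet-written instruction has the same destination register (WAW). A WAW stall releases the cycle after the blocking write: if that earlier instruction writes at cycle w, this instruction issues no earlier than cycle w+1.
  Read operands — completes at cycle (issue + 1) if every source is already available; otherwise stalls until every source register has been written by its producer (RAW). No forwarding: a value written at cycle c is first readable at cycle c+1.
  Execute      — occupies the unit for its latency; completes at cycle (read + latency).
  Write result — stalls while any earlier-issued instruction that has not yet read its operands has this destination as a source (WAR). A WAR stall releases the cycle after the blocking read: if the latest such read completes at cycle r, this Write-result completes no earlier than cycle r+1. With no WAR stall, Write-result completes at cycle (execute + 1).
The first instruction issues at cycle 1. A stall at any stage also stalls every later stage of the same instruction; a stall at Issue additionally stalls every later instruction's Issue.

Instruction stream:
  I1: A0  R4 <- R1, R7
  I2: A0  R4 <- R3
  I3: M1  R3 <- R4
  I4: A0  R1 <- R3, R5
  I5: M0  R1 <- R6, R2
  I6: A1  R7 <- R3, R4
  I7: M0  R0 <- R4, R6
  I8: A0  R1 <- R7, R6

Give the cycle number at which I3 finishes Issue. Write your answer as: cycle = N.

cycle = 6

  I1 | 1 | 2 | 3 | 4
  I2 | 5 | 6 | 7 | 8   struct: A0 busy until I1 writes@4
  I3 | 6 | 9 | 14 | 15   RAW R4: wait I2 write@8
  I4 | 9 | 16 | 17 | 18   struct: A0 busy until I2 writes@8 · RAW R3: wait I3 write@15
  I5 | 19 | 20 | 25 | 26   WAW R1: wait I4 write@18
  I6 | 20 | 21 | 23 | 24
  I7 | 27 | 28 | 33 | 34   struct: M0 busy until I5 writes@26
  I8 | 28 | 29 | 30 | 31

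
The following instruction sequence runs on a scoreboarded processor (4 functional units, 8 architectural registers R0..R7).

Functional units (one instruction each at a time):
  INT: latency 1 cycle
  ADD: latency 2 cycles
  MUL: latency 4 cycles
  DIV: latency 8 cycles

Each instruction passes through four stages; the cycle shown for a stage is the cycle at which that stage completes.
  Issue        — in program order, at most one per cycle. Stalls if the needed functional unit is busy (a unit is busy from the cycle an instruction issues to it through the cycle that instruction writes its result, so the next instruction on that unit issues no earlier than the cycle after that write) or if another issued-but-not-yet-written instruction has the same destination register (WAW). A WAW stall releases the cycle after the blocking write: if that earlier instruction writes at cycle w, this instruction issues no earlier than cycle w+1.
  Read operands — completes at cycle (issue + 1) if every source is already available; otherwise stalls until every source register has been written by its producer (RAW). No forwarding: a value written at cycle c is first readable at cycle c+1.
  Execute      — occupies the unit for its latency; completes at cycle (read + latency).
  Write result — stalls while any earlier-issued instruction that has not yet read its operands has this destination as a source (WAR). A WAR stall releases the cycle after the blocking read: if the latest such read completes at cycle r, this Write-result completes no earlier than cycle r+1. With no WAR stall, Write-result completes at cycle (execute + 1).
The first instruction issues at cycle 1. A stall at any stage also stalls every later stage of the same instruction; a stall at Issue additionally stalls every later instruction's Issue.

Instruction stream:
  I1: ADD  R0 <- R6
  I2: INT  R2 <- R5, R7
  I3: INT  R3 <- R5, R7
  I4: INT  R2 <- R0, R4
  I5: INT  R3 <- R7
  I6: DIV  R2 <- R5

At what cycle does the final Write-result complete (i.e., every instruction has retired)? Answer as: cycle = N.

cycle = 25

cycle 1: issue I1 (ADD)
cycle 2: I1 read-ops; issue I2 (INT)
cycle 3: I2 read-ops
cycle 4: I1 finished on ADD; I2 finished on INT
cycle 5: I1→R0; I2→R2
cycle 6: issue I3 (INT)
cycle 7: I3 read-ops
cycle 8: I3 finished on INT
cycle 9: I3→R3
cycle 10: issue I4 (INT)
cycle 11: I4 read-ops
cycle 12: I4 finished on INT
cycle 13: I4→R2
cycle 14: issue I5 (INT)
cycle 15: I5 read-ops; issue I6 (DIV)
cycle 16: I5 finished on INT; I6 read-ops
cycle 17: I5→R3
cycle 24: I6 finished on DIV
cycle 25: I6→R2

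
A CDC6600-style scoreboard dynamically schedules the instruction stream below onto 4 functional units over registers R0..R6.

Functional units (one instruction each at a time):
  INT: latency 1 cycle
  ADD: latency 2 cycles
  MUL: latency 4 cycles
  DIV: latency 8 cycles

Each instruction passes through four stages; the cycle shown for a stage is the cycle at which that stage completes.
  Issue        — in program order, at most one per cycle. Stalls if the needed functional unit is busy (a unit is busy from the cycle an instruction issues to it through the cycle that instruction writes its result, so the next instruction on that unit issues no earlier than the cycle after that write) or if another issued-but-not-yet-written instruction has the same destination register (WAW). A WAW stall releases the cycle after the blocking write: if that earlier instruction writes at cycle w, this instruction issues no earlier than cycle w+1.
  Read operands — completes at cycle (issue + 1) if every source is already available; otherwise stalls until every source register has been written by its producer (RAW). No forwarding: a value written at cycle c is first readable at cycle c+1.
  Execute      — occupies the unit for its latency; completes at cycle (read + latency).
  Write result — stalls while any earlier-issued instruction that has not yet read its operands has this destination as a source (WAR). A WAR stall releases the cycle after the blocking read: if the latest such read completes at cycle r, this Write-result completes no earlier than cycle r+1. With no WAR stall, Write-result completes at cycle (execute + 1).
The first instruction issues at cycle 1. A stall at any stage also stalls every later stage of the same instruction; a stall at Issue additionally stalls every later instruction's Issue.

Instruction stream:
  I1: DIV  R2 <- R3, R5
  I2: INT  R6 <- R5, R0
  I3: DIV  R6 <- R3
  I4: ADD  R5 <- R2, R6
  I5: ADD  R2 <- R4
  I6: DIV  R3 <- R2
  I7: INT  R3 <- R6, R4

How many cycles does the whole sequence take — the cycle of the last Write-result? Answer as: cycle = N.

[I1] 1/2/10/11
[I2] 2/3/4/5
[I3] 12/13/21/22  (struct: DIV busy until I1 writes@11)
[I4] 13/23/25/26  (RAW R6: wait I3 write@22)
[I5] 27/28/30/31  (struct: ADD busy until I4 writes@26)
[I6] 28/32/40/41  (RAW R2: wait I5 write@31)
[I7] 42/43/44/45  (WAW R3: wait I6 write@41)

cycle = 45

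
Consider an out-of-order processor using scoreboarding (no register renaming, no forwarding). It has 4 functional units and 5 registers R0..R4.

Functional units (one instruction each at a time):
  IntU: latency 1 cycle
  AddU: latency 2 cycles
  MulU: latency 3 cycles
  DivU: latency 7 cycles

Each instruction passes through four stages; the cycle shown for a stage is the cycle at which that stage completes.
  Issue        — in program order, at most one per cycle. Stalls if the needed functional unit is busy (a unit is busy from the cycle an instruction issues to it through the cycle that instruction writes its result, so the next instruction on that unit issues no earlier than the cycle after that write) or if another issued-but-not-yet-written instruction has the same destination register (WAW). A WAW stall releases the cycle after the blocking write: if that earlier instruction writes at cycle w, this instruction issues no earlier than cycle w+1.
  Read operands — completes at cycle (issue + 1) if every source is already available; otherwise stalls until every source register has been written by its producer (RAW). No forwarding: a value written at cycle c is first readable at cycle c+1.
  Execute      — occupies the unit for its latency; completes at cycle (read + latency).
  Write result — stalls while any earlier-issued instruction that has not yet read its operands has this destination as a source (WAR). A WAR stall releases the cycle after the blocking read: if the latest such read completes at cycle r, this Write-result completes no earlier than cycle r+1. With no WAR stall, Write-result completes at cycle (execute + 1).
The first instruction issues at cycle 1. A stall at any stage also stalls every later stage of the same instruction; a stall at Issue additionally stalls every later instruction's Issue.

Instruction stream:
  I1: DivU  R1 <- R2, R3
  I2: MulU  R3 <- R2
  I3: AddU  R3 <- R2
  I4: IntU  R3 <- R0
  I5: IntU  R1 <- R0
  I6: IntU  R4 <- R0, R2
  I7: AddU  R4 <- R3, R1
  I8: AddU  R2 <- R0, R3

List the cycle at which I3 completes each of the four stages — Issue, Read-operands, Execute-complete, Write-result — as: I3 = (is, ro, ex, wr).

t=1  I1 issues→DivU
t=2  I1 reads, I2 issues→MulU
t=3  I2 reads
t=6  I2 exec-done
t=7  I2 writes R3
t=8  I3 issues→AddU
t=9  I1 exec-done, I3 reads
t=10  I1 writes R1
t=11  I3 exec-done
t=12  I3 writes R3
t=13  I4 issues→IntU
t=14  I4 reads
t=15  I4 exec-done
t=16  I4 writes R3
t=17  I5 issues→IntU
t=18  I5 reads
t=19  I5 exec-done
t=20  I5 writes R1
t=21  I6 issues→IntU
t=22  I6 reads
t=23  I6 exec-done
t=24  I6 writes R4
t=25  I7 issues→AddU
t=26  I7 reads
t=28  I7 exec-done
t=29  I7 writes R4
t=30  I8 issues→AddU
t=31  I8 reads
t=33  I8 exec-done
t=34  I8 writes R2

I3 = (8, 9, 11, 12)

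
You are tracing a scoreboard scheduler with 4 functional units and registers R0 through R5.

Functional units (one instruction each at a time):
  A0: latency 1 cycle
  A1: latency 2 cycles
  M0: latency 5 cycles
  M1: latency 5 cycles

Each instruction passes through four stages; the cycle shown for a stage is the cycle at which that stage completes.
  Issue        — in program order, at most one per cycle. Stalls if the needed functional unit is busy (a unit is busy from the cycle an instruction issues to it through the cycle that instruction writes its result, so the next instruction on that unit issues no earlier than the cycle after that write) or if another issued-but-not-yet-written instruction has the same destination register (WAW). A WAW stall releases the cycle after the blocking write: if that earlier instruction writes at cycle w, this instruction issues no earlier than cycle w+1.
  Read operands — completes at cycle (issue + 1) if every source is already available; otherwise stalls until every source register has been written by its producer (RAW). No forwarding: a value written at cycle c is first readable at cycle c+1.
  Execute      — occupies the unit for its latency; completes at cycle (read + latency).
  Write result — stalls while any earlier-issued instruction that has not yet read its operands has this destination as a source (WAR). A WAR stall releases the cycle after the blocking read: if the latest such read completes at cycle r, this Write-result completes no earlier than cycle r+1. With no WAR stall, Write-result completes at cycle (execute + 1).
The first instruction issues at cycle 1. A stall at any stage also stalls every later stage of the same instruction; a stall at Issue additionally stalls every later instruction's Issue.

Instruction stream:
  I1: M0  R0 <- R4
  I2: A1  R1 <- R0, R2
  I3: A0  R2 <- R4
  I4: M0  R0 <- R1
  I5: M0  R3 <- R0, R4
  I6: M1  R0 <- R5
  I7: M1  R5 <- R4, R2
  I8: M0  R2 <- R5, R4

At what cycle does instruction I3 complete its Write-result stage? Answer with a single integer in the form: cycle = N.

cycle = 10

cycle 1: I1→M0
cycle 2: I1 RO | I2→A1
cycle 3: I3→A0
cycle 4: I3 RO
cycle 5: I3 EX
cycle 7: I1 EX
cycle 8: I1 WR R0
cycle 9: I2 RO | I4→M0
cycle 10: I3 WR R2
cycle 11: I2 EX
cycle 12: I2 WR R1
cycle 13: I4 RO
cycle 18: I4 EX
cycle 19: I4 WR R0
cycle 20: I5→M0
cycle 21: I5 RO | I6→M1
cycle 22: I6 RO
cycle 26: I5 EX
cycle 27: I5 WR R3 | I6 EX
cycle 28: I6 WR R0
cycle 29: I7→M1
cycle 30: I7 RO | I8→M0
cycle 35: I7 EX
cycle 36: I7 WR R5
cycle 37: I8 RO
cycle 42: I8 EX
cycle 43: I8 WR R2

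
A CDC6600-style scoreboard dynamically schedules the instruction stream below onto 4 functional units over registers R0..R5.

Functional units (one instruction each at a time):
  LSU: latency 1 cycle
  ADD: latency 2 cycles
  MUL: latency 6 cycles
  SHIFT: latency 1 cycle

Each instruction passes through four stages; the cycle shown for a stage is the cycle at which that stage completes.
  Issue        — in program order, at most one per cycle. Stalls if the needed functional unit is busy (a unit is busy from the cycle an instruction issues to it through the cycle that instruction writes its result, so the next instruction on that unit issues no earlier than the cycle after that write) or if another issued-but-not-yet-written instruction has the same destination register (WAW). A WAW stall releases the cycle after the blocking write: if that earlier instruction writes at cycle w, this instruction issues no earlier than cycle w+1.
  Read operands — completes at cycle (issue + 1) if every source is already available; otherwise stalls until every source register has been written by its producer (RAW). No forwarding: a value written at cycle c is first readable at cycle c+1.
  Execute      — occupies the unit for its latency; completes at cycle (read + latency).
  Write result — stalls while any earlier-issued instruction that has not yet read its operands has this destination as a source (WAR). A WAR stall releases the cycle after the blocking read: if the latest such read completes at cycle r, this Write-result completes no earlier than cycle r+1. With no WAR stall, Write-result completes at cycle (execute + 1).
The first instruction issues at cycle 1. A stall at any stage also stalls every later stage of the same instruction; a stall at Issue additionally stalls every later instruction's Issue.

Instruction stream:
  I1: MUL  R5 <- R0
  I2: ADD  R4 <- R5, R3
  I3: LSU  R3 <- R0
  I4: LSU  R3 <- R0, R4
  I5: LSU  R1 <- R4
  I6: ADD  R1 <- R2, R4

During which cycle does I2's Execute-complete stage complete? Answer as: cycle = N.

t=1  issue I1 (MUL)
t=2  I1 read-ops; issue I2 (ADD)
t=3  issue I3 (LSU)
t=4  I3 read-ops
t=5  I3 finished on LSU
t=8  I1 finished on MUL
t=9  I1→R5
t=10  I2 read-ops
t=11  I3→R3
t=12  I2 finished on ADD; issue I4 (LSU)
t=13  I2→R4
t=14  I4 read-ops
t=15  I4 finished on LSU
t=16  I4→R3
t=17  issue I5 (LSU)
t=18  I5 read-ops
t=19  I5 finished on LSU
t=20  I5→R1
t=21  issue I6 (ADD)
t=22  I6 read-ops
t=24  I6 finished on ADD
t=25  I6→R1

cycle = 12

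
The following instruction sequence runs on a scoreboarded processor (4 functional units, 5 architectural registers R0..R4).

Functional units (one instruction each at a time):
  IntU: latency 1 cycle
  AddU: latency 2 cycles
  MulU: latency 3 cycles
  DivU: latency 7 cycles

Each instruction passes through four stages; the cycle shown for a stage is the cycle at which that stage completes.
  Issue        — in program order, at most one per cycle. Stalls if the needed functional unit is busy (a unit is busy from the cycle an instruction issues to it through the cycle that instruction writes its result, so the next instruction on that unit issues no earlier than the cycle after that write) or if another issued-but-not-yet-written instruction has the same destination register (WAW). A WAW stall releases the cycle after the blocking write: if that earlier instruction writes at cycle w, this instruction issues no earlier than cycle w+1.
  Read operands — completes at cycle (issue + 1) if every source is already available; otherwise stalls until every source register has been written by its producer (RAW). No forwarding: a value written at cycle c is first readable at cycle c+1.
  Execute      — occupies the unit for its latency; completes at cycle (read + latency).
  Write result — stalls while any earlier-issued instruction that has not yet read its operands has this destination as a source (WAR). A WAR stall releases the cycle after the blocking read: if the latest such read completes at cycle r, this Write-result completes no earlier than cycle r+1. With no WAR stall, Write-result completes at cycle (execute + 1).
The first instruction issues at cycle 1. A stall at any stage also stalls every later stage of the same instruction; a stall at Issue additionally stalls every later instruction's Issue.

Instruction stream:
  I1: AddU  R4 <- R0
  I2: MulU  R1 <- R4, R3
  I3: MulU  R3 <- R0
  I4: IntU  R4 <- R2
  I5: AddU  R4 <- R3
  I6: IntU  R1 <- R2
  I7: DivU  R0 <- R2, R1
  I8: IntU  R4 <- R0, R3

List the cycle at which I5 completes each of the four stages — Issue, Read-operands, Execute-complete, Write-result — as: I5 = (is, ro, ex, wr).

c1: I1 dispatched to AddU
c2: I1 operands ready · I2 dispatched to MulU
c4: I1 complete
c5: R4←I1
c6: I2 operands ready
c9: I2 complete
c10: R1←I2
c11: I3 dispatched to MulU
c12: I3 operands ready · I4 dispatched to IntU
c13: I4 operands ready
c14: I4 complete
c15: I3 complete · R4←I4
c16: R3←I3 · I5 dispatched to AddU
c17: I5 operands ready · I6 dispatched to IntU
c18: I6 operands ready · I7 dispatched to DivU
c19: I5 complete · I6 complete
c20: R4←I5 · R1←I6
c21: I7 operands ready · I8 dispatched to IntU
c28: I7 complete
c29: R0←I7
c30: I8 operands ready
c31: I8 complete
c32: R4←I8

I5 = (16, 17, 19, 20)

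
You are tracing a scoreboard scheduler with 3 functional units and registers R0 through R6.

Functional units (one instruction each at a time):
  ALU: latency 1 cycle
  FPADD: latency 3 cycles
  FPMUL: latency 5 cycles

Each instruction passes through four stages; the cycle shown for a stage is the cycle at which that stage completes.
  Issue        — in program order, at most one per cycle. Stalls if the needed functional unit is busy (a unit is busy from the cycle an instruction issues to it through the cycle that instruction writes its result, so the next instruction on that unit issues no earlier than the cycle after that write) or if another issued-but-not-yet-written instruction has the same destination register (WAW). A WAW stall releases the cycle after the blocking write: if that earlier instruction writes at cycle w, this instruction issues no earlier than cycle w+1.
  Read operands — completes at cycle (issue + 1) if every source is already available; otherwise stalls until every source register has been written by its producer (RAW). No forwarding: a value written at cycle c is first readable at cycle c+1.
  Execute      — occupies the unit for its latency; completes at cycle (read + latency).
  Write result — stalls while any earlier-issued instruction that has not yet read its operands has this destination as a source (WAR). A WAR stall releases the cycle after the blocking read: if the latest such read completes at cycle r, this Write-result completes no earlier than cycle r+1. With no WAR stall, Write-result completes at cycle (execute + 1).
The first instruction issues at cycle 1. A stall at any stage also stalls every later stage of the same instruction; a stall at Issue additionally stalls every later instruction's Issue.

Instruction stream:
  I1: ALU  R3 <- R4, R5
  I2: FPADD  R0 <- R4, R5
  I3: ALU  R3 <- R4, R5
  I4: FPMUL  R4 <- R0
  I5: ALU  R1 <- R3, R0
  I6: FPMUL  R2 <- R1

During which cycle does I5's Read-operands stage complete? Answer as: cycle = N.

cycle = 10

[I1] 1/2/3/4
[I2] 2/3/6/7
[I3] 5/6/7/8  (struct: ALU busy until I1 writes@4)
[I4] 6/8/13/14  (RAW R0: wait I2 write@7)
[I5] 9/10/11/12  (struct: ALU busy until I3 writes@8)
[I6] 15/16/21/22  (struct: FPMUL busy until I4 writes@14)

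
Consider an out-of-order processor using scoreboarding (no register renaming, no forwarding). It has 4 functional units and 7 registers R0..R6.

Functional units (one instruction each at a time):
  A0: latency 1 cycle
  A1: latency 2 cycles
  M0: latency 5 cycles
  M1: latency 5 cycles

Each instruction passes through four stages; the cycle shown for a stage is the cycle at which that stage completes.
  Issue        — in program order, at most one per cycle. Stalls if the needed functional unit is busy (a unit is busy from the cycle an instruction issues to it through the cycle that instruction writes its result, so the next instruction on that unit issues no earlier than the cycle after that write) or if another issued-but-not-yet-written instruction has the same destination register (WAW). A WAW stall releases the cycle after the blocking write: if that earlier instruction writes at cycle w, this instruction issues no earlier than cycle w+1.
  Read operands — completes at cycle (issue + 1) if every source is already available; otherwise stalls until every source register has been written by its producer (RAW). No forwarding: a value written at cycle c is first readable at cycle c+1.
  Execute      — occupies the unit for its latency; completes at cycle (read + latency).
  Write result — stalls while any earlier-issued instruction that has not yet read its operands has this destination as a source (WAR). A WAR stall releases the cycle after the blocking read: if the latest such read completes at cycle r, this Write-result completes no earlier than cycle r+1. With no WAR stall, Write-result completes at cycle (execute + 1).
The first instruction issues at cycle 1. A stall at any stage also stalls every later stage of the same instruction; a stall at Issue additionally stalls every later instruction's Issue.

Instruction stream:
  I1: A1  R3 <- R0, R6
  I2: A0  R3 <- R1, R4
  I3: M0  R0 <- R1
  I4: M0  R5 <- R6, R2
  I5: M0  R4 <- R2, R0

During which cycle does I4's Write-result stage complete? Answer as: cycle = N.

t=1  I1 issues→A1
t=2  I1 reads
t=4  I1 exec-done
t=5  I1 writes R3
t=6  I2 issues→A0
t=7  I2 reads; I3 issues→M0
t=8  I2 exec-done; I3 reads
t=9  I2 writes R3
t=13  I3 exec-done
t=14  I3 writes R0
t=15  I4 issues→M0
t=16  I4 reads
t=21  I4 exec-done
t=22  I4 writes R5
t=23  I5 issues→M0
t=24  I5 reads
t=29  I5 exec-done
t=30  I5 writes R4

cycle = 22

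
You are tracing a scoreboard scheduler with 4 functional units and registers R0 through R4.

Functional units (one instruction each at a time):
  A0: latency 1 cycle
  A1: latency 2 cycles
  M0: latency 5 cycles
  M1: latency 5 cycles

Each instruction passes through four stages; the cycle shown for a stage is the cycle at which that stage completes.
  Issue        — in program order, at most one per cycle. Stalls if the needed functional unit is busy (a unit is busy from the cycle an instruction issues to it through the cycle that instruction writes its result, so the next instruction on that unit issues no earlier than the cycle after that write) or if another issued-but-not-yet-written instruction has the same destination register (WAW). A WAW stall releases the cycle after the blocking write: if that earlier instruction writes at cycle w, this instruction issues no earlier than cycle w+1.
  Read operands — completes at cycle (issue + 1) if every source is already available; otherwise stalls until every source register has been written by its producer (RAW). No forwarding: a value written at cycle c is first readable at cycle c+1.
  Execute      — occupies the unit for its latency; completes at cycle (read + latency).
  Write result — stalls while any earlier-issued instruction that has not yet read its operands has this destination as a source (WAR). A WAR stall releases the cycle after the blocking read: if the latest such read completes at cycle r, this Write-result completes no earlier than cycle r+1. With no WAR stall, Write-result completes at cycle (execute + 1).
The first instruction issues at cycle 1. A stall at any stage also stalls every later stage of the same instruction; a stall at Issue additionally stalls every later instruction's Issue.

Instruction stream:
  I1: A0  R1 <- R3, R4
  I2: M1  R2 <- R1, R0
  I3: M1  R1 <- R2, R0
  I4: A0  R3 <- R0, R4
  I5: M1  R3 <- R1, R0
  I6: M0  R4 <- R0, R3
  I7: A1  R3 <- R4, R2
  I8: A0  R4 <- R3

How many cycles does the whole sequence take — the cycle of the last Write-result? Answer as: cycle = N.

cycle = 41

t=1  I1 issues→A0
t=2  I1 reads, I2 issues→M1
t=3  I1 exec-done
t=4  I1 writes R1
t=5  I2 reads
t=10  I2 exec-done
t=11  I2 writes R2
t=12  I3 issues→M1
t=13  I3 reads, I4 issues→A0
t=14  I4 reads
t=15  I4 exec-done
t=16  I4 writes R3
t=18  I3 exec-done
t=19  I3 writes R1
t=20  I5 issues→M1
t=21  I5 reads, I6 issues→M0
t=26  I5 exec-done
t=27  I5 writes R3
t=28  I6 reads, I7 issues→A1
t=33  I6 exec-done
t=34  I6 writes R4
t=35  I7 reads, I8 issues→A0
t=37  I7 exec-done
t=38  I7 writes R3
t=39  I8 reads
t=40  I8 exec-done
t=41  I8 writes R4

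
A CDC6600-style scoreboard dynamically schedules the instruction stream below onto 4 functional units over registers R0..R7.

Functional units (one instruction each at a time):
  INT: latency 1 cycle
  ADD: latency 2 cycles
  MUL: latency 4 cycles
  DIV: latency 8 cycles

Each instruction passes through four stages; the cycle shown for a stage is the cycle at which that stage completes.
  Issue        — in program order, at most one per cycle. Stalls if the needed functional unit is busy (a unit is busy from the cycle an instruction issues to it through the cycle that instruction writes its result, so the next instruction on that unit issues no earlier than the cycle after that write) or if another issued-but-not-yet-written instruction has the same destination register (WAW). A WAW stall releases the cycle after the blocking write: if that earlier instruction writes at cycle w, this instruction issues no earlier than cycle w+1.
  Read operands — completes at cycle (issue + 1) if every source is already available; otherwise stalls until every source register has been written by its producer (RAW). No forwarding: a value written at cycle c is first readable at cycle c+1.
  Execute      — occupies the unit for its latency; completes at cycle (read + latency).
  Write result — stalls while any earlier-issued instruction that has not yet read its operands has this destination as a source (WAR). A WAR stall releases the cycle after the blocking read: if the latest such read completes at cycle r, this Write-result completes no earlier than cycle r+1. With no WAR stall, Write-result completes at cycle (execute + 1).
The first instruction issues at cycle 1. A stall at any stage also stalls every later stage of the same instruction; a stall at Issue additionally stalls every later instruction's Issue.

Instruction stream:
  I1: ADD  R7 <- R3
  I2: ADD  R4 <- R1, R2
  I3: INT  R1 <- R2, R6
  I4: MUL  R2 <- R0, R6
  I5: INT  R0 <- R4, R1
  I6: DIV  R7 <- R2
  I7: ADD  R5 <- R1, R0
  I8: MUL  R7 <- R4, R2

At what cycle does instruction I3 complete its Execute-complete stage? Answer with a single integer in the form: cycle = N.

[I1] 1/2/4/5
[I2] 6/7/9/10  (struct: ADD busy until I1 writes@5)
[I3] 7/8/9/10
[I4] 8/9/13/14
[I5] 11/12/13/14  (struct: INT busy until I3 writes@10)
[I6] 12/15/23/24  (RAW R2: wait I4 write@14)
[I7] 13/15/17/18  (RAW R0: wait I5 write@14)
[I8] 25/26/30/31  (WAW R7: wait I6 write@24)

cycle = 9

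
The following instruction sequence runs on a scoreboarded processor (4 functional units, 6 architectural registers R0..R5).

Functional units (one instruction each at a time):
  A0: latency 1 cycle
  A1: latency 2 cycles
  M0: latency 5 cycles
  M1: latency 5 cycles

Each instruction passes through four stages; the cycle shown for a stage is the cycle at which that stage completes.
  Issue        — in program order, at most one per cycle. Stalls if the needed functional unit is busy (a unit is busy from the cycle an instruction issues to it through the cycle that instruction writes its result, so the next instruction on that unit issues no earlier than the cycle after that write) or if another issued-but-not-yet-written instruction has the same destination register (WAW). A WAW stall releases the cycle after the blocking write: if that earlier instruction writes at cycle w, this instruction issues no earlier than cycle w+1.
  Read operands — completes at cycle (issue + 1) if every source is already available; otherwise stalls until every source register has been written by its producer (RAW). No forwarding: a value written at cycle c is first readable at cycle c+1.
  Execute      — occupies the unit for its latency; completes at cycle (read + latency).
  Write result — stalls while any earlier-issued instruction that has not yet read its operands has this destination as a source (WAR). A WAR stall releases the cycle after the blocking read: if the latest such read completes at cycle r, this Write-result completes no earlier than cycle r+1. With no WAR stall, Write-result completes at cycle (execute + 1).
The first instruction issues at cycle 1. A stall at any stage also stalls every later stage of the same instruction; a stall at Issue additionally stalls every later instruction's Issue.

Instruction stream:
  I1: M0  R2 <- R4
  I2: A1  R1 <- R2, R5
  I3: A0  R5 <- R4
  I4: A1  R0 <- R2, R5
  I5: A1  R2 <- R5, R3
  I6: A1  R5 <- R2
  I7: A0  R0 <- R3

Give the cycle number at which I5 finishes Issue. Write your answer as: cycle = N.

[I1] 1/2/7/8
[I2] 2/9/11/12  (RAW R2: wait I1 write@8)
[I3] 3/4/5/10  (WAR R5: wait I2 read@9)
[I4] 13/14/16/17  (struct: A1 busy until I2 writes@12)
[I5] 18/19/21/22  (struct: A1 busy until I4 writes@17)
[I6] 23/24/26/27  (struct: A1 busy until I5 writes@22)
[I7] 24/25/26/27

cycle = 18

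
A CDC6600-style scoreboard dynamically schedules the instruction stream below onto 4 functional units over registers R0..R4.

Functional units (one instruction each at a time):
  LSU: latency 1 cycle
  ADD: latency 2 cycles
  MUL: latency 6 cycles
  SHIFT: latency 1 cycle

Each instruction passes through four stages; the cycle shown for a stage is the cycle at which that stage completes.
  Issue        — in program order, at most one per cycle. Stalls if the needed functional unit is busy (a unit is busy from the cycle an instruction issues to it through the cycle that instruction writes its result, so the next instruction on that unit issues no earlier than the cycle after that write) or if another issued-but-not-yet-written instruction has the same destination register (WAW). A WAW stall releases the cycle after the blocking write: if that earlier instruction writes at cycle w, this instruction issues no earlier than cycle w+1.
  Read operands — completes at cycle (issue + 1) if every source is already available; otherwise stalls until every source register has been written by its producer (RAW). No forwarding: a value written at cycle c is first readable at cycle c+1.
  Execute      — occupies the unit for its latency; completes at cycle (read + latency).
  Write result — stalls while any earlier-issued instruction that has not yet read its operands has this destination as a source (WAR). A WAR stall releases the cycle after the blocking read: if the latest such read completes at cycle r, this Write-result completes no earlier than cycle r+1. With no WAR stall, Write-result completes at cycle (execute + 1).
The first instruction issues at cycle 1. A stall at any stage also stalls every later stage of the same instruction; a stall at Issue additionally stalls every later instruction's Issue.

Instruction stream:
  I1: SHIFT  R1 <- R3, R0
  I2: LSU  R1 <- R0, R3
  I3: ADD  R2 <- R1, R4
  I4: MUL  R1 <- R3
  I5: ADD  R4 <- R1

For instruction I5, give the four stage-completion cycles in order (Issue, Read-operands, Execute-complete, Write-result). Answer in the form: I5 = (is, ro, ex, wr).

I5 = (13, 18, 20, 21)

c1: I1 issues→SHIFT
c2: I1 reads
c3: I1 exec-done
c4: I1 writes R1
c5: I2 issues→LSU
c6: I2 reads | I3 issues→ADD
c7: I2 exec-done
c8: I2 writes R1
c9: I3 reads | I4 issues→MUL
c10: I4 reads
c11: I3 exec-done
c12: I3 writes R2
c13: I5 issues→ADD
c16: I4 exec-done
c17: I4 writes R1
c18: I5 reads
c20: I5 exec-done
c21: I5 writes R4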